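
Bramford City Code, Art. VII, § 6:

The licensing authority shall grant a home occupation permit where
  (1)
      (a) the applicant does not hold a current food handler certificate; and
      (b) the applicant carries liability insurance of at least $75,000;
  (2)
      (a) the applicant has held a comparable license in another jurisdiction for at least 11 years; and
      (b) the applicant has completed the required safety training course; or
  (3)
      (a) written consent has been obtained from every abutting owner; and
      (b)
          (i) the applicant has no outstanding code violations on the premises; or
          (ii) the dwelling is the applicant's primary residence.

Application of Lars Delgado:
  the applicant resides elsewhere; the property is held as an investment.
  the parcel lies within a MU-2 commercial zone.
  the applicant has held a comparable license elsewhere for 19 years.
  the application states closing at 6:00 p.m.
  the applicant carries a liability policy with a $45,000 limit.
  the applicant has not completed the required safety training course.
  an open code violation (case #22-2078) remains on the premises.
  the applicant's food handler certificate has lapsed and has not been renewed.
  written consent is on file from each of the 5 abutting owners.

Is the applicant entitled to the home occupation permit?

(a) not (food handler cert.) — met.
(b) insurance ≥ $75,000 — not met.
So (1) is not satisfied (T AND F).
(a) prior license ≥ 11 yr — holds.
(b) safety training — not satisfied.
(2): T AND F → false.
(a) all abutters consent — holds.
(i) no code violations — not satisfied.
(ii) primary residence — fails.
So (b) is not satisfied (F OR F).
So (3) is not satisfied (T AND F).
Overall: F OR F OR F → false.

No — denied.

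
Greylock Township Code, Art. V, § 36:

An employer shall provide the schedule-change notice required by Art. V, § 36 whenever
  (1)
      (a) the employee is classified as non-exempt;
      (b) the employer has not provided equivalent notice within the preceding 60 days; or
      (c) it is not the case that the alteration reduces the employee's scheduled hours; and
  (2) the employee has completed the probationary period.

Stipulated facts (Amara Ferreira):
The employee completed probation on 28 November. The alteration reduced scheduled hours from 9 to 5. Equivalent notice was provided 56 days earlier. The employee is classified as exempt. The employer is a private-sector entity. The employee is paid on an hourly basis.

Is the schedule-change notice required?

No — not required.

(a) non-exempt — fails.
(b) no recent notice — not met.
(c) not (hours reduced) — not satisfied.
So (1) is not satisfied (F OR F OR F).
(2) past probation — satisfied.
Overall = F AND T = false.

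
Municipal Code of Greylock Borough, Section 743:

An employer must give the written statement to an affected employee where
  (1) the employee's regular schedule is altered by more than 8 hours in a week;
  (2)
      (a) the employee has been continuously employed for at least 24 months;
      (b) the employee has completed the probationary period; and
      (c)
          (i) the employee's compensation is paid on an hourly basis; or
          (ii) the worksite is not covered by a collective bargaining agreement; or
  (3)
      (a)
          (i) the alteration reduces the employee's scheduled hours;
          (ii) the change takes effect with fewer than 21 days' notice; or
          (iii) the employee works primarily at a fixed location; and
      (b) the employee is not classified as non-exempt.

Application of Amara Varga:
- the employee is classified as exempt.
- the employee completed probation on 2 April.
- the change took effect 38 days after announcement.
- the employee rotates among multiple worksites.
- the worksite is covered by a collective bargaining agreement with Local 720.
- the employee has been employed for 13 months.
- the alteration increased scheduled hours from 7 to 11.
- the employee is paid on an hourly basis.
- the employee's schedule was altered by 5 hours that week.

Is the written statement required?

No — not required.

(1) schedule shift > 8h — not met.
(a) tenure ≥ 24 mo. — fails.
(b) past probation — holds.
(i) hourly-paid — met.
(ii) no CBA — not satisfied.
(c): T OR F → true.
(2): F AND T AND T → false.
(i) hours reduced — not met.
(ii) < 21 days' notice — not met.
(iii) fixed location — not met.
So (a) is not satisfied (F OR F OR F).
(b) not (non-exempt) — met.
(3) = F AND T = false.
Overall = F OR F OR F = false.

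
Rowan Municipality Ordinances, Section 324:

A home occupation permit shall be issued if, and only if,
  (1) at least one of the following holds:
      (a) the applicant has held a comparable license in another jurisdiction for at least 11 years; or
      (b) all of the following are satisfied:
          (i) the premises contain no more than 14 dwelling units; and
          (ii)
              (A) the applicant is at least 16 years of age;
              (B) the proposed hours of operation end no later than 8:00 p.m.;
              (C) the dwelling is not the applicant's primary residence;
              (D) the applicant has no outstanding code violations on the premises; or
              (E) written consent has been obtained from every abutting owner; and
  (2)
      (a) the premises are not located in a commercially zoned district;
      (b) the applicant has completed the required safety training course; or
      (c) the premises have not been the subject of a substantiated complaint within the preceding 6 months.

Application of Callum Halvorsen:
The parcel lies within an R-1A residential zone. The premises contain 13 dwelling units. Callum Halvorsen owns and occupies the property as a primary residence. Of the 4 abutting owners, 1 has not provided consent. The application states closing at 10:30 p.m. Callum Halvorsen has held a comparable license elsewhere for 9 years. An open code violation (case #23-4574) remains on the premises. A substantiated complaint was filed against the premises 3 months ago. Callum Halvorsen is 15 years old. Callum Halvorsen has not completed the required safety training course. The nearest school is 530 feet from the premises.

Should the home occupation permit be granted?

No — denied.

(a) prior license ≥ 11 yr — not met.
(i) ≤ 14 units — satisfied.
(A) age ≥ 16 — not satisfied.
(B) closes by 8 p.m. — fails.
(C) not (primary residence) — fails.
(D) no code violations — not met.
(E) all abutters consent — not satisfied.
So (ii) is not satisfied (F OR F OR F OR F OR F).
So (b) is not satisfied (T AND F).
(1) = F OR F = false.
(a) not (commercially zoned) — holds.
(b) safety training — not met.
(c) no complaint in 6 mo. — not satisfied.
(2): T OR F OR F → true.
Overall = F AND T = false.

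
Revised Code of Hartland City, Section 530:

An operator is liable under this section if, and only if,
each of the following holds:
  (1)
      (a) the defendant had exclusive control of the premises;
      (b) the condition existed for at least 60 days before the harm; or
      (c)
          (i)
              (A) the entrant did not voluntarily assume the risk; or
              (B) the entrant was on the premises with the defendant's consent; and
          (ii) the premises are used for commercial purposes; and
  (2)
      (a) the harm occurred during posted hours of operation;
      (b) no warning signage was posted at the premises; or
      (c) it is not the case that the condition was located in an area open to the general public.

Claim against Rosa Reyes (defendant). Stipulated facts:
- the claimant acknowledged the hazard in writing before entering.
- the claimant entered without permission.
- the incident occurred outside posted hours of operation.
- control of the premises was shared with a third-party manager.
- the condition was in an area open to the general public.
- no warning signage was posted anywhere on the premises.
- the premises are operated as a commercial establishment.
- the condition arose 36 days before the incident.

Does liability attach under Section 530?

No — not liable.

(a) exclusive control — fails.
(b) condition ≥60 days old — not satisfied.
(A) no assumed risk — not satisfied.
(B) consent to enter — fails.
(i): F OR F → false.
(ii) commercial use — met.
So (c) is not satisfied (F AND T).
So (1) is not satisfied (F OR F OR F).
(a) during posted hours — fails.
(b) no signage posted — met.
(c) not (public area) — not satisfied.
(2) = F OR T OR F = true.
Overall = F AND T = false.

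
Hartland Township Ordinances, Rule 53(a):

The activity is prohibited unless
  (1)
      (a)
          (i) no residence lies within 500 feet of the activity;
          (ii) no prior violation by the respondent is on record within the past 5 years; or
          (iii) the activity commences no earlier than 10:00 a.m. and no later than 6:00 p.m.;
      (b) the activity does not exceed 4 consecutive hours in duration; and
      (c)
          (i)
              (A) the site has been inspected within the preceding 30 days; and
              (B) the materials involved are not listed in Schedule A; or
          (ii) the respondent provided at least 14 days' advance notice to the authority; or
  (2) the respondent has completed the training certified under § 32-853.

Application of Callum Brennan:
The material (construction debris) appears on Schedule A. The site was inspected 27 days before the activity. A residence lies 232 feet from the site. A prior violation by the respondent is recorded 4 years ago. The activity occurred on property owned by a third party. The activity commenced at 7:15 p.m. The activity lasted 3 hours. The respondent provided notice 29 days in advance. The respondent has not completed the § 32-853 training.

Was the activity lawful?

No — unlawful.

(i) no residence in 500 ft — not met.
(ii) no prior violation — fails.
(iii) start within hours — not satisfied.
So (a) is not satisfied (F OR F OR F).
(b) ≤ 4 hrs duration — met.
(A) site inspected — satisfied.
(B) not (Schedule A material) — not satisfied.
(i) = T AND F = false.
(ii) ≥14 days' notice — met.
So (c) is satisfied (F OR T).
(1) = F AND T AND T = false.
(2) training certified — not satisfied.
So Overall is not satisfied (F OR F).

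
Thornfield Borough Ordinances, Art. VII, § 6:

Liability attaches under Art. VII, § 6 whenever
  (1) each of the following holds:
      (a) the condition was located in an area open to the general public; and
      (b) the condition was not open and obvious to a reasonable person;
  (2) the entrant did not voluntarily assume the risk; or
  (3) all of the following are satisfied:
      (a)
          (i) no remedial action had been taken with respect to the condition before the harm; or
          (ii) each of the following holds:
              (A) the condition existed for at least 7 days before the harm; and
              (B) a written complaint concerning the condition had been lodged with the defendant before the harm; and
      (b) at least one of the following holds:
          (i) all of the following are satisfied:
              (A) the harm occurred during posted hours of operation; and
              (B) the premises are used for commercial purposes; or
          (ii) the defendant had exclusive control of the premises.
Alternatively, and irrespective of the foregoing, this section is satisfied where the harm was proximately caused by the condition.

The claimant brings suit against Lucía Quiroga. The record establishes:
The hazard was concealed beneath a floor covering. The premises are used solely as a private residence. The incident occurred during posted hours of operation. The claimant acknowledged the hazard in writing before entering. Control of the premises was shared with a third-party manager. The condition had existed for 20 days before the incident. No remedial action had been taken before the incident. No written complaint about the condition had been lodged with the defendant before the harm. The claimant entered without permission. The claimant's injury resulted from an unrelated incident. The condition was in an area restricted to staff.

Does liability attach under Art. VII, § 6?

No — not liable.

(a) public area — fails.
(b) not open/obvious — satisfied.
(1): F AND T → false.
(2) no assumed risk — not satisfied.
(i) no remedial action — holds.
(A) condition ≥7 days old — holds.
(B) complaint lodged — fails.
So (ii) is not satisfied (T AND F).
(a): T OR F → true.
(A) during posted hours — met.
(B) commercial use — not met.
So (i) is not satisfied (T AND F).
(ii) exclusive control — fails.
(b) = F OR F = false.
(3): T AND F → false.
So Overall is not satisfied (F OR F OR F).
Exception (proximate cause) — not satisfied.
Result: main false OR exception false → false.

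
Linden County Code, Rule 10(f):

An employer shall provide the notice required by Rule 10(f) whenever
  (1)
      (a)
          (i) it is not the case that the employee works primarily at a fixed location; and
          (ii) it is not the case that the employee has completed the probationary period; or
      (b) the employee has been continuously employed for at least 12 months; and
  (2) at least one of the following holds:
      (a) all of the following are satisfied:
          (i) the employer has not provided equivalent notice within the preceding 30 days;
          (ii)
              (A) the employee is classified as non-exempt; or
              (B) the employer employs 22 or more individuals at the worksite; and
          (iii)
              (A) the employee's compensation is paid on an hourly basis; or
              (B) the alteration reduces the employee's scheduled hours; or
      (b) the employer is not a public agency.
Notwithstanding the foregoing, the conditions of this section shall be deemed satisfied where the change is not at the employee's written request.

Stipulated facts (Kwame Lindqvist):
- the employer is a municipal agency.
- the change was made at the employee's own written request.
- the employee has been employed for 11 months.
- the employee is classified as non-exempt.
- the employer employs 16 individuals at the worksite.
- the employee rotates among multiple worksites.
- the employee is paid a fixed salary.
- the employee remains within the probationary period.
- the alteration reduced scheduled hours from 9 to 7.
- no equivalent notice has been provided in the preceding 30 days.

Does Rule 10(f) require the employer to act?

Yes — required.

(i) not (fixed location) — satisfied.
(ii) not (past probation) — met.
(a): T AND T → true.
(b) tenure ≥ 12 mo. — not satisfied.
(1) = T OR F = true.
(i) no recent notice — holds.
(A) non-exempt — satisfied.
(B) ≥ 22 at site — fails.
So (ii) is satisfied (T OR F).
(A) hourly-paid — not met.
(B) hours reduced — met.
(iii) = F OR T = true.
So (a) is satisfied (T AND T AND T).
(b) not (public agency) — fails.
(2) = T OR F = true.
Overall: T AND T → true.
Exception (not employee-requested) — not satisfied.
Result: main true OR exception false → true.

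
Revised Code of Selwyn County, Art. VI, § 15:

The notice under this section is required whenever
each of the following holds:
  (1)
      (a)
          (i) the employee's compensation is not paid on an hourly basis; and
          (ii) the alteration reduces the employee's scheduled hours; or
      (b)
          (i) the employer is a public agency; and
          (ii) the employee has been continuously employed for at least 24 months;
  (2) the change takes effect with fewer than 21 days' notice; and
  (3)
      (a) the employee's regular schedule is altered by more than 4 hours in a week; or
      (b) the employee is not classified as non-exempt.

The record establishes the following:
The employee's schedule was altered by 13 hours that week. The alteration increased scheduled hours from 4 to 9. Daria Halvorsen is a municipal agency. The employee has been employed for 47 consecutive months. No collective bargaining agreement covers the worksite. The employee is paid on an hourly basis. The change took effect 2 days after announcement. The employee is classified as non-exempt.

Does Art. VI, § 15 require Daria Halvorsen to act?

Yes — required.

(i) not (hourly-paid) — not met.
(ii) hours reduced — not met.
(a): F AND F → false.
(i) public agency — satisfied.
(ii) tenure ≥ 24 mo. — met.
(b): T AND T → true.
So (1) is satisfied (F OR T).
(2) < 21 days' notice — satisfied.
(a) schedule shift > 4h — satisfied.
(b) not (non-exempt) — fails.
So (3) is satisfied (T OR F).
Overall = T AND T AND T = true.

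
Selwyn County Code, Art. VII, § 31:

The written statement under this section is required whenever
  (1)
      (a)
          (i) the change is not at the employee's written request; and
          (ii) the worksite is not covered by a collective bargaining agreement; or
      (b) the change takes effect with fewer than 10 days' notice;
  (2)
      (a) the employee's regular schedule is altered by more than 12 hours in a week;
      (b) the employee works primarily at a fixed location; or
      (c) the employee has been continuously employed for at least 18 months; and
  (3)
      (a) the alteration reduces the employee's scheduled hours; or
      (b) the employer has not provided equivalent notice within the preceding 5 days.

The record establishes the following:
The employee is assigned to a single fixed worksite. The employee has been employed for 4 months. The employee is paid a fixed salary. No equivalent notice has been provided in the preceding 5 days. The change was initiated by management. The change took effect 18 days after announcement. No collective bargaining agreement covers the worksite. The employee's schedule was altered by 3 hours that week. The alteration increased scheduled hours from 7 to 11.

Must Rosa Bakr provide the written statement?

Yes — required.

(i) not employee-requested — met.
(ii) no CBA — holds.
(a): T AND T → true.
(b) < 10 days' notice — not satisfied.
(1) = T OR F = true.
(a) schedule shift > 12h — fails.
(b) fixed location — holds.
(c) tenure ≥ 18 mo. — fails.
So (2) is satisfied (F OR T OR F).
(a) hours reduced — fails.
(b) no recent notice — satisfied.
(3): F OR T → true.
Overall: T AND T AND T → true.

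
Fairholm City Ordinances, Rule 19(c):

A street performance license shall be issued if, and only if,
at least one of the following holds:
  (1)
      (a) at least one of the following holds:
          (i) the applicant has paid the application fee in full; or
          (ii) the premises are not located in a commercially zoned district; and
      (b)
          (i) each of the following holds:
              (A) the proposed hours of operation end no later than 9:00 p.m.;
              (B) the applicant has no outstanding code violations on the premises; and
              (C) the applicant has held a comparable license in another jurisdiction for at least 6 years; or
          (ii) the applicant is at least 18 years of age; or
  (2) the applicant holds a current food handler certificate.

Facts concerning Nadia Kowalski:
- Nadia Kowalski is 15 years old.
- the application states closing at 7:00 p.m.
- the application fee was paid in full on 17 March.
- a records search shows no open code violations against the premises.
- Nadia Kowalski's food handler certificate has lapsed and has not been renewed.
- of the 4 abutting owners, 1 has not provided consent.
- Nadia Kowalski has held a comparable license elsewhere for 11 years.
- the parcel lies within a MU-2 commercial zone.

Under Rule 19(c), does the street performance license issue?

Yes — granted.

(i) fee paid — satisfied.
(ii) not (commercially zoned) — not satisfied.
(a) = T OR F = true.
(A) closes by 9 p.m. — holds.
(B) no code violations — met.
(C) prior license ≥ 6 yr — met.
So (i) is satisfied (T AND T AND T).
(ii) age ≥ 18 — fails.
(b) = T OR F = true.
(1) = T AND T = true.
(2) food handler cert. — fails.
So Overall is satisfied (T OR F).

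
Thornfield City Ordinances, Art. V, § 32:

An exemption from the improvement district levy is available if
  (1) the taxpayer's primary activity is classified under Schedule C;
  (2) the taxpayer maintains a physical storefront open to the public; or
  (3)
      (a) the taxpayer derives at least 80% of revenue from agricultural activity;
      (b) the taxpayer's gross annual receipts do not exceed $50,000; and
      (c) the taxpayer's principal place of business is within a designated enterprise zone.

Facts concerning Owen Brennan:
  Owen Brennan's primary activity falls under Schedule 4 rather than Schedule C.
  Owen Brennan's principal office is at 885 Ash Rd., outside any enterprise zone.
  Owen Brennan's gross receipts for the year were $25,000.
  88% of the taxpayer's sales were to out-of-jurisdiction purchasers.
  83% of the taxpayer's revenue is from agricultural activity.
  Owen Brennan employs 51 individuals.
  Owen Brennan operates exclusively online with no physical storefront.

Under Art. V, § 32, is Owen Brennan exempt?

(1) Schedule C activity — not met.
(2) has storefront — fails.
(a) ≥80% agricultural — holds.
(b) receipts ≤ $50,000 — met.
(c) in enterprise zone — not satisfied.
(3): T AND T AND F → false.
Overall: F OR F OR F → false.

No — not exempt.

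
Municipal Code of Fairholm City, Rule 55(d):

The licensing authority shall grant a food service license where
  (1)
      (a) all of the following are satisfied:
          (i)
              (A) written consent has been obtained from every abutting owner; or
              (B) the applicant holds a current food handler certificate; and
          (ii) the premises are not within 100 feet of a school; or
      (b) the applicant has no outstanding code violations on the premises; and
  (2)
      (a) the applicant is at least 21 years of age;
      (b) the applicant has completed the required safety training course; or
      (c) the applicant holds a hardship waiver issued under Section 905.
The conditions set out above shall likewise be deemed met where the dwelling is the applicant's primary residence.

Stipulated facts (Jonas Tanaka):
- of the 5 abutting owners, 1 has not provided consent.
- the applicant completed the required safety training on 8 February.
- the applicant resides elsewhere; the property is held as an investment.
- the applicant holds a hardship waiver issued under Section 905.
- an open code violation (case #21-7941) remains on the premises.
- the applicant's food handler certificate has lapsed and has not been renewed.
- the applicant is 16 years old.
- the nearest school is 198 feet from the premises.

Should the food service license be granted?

(A) all abutters consent — not met.
(B) food handler cert. — fails.
(i): F OR F → false.
(ii) ≥100 ft from school — met.
(a) = F AND T = false.
(b) no code violations — fails.
(1): F OR F → false.
(a) age ≥ 21 — not satisfied.
(b) safety training — met.
(c) hardship waiver — met.
(2): F OR T OR T → true.
Overall: F AND T → false.
Exception (primary residence) — not satisfied.
Result: main false OR exception false → false.

No — denied.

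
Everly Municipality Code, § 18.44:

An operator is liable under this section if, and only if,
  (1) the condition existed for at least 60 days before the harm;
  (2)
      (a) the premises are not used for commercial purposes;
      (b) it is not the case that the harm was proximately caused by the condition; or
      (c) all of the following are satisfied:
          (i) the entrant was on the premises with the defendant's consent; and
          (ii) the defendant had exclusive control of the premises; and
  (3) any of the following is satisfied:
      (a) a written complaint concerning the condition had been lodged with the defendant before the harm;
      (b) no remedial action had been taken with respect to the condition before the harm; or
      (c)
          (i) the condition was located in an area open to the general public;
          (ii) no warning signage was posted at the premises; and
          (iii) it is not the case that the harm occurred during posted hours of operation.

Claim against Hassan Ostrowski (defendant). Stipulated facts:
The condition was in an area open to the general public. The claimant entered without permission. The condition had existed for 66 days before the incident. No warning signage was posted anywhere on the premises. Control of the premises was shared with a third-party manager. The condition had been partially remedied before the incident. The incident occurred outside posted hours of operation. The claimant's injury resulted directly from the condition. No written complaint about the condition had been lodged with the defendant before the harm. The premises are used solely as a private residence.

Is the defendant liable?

Yes — liable.

(1) condition ≥60 days old — met.
(a) not (commercial use) — holds.
(b) not (proximate cause) — not satisfied.
(i) consent to enter — not met.
(ii) exclusive control — fails.
(c): F AND F → false.
So (2) is satisfied (T OR F OR F).
(a) complaint lodged — fails.
(b) no remedial action — fails.
(i) public area — satisfied.
(ii) no signage posted — satisfied.
(iii) not (during posted hours) — holds.
(c) = T AND T AND T = true.
So (3) is satisfied (F OR F OR T).
So Overall is satisfied (T AND T AND T).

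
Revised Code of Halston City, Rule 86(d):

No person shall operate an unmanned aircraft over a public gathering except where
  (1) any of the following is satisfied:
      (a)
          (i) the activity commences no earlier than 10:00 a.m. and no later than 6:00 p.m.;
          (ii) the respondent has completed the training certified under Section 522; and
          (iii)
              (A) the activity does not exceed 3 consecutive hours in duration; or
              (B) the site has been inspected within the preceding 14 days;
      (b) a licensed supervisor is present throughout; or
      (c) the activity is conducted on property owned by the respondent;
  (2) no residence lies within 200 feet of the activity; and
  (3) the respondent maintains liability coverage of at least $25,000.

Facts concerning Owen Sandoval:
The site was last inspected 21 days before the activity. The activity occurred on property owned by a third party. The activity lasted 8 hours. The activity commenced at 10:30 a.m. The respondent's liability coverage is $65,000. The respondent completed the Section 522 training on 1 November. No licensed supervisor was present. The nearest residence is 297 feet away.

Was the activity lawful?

(i) start within hours — holds.
(ii) training certified — satisfied.
(A) ≤ 3 hrs duration — not met.
(B) site inspected — not met.
(iii): F OR F → false.
So (a) is not satisfied (T AND T AND F).
(b) supervisor present — fails.
(c) own property — not met.
(1) = F OR F OR F = false.
(2) no residence in 200 ft — holds.
(3) coverage ≥ $25,000 — holds.
So Overall is not satisfied (F AND T AND T).

No — unlawful.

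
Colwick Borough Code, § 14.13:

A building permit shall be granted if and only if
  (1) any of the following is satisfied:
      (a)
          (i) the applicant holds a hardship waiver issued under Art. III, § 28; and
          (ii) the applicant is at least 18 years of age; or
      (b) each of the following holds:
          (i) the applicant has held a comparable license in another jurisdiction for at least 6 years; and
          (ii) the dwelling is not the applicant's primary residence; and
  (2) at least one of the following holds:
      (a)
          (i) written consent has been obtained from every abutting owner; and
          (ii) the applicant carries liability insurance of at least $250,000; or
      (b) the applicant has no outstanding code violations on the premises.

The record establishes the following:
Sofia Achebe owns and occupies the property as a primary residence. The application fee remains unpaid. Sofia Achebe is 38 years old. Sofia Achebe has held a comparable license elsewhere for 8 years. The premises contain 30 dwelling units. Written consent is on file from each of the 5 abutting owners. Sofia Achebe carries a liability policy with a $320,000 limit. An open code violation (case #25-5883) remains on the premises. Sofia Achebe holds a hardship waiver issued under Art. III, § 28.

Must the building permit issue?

(i) hardship waiver — met.
(ii) age ≥ 18 — satisfied.
(a): T AND T → true.
(i) prior license ≥ 6 yr — satisfied.
(ii) not (primary residence) — not met.
(b): T AND F → false.
So (1) is satisfied (T OR F).
(i) all abutters consent — holds.
(ii) insurance ≥ $250,000 — satisfied.
(a): T AND T → true.
(b) no code violations — not satisfied.
(2): T OR F → true.
Overall = T AND T = true.

Yes — granted.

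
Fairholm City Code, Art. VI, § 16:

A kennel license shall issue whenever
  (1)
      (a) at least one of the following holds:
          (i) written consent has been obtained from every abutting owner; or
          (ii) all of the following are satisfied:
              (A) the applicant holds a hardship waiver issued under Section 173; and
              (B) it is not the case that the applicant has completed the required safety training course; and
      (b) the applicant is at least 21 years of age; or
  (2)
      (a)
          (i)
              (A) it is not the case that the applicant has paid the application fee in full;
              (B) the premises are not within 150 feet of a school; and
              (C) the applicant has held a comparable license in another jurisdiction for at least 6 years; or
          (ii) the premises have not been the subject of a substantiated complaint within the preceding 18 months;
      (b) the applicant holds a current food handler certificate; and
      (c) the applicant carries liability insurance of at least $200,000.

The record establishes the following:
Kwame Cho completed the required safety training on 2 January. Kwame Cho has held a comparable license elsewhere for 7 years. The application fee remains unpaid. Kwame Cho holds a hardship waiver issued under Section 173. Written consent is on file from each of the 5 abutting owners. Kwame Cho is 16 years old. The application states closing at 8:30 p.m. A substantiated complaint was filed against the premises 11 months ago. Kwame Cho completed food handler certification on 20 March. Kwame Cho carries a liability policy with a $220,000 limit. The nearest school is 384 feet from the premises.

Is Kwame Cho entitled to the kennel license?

(i) all abutters consent — met.
(A) hardship waiver — met.
(B) not (safety training) — not met.
So (ii) is not satisfied (T AND F).
(a): T OR F → true.
(b) age ≥ 21 — not met.
(1) = T AND F = false.
(A) not (fee paid) — satisfied.
(B) ≥150 ft from school — satisfied.
(C) prior license ≥ 6 yr — met.
So (i) is satisfied (T AND T AND T).
(ii) no complaint in 18 mo. — not satisfied.
(a) = T OR F = true.
(b) food handler cert. — holds.
(c) insurance ≥ $200,000 — holds.
So (2) is satisfied (T AND T AND T).
Overall: F OR T → true.

Yes — granted.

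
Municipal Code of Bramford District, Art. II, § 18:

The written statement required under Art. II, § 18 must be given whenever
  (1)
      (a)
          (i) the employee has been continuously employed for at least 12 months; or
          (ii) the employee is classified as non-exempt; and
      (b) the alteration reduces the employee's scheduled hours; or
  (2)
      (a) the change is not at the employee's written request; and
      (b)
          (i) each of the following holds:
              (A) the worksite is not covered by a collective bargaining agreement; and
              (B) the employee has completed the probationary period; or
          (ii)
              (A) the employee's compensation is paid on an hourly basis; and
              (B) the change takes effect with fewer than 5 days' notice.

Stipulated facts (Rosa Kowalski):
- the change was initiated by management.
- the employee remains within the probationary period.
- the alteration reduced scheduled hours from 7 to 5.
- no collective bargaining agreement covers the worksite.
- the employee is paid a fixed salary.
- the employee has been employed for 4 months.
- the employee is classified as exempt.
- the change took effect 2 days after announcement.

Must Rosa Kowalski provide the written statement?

No — not required.

(i) tenure ≥ 12 mo. — fails.
(ii) non-exempt — not satisfied.
(a) = F OR F = false.
(b) hours reduced — satisfied.
So (1) is not satisfied (F AND T).
(a) not employee-requested — satisfied.
(A) no CBA — holds.
(B) past probation — fails.
So (i) is not satisfied (T AND F).
(A) hourly-paid — not satisfied.
(B) < 5 days' notice — met.
(ii): F AND T → false.
So (b) is not satisfied (F OR F).
(2): T AND F → false.
Overall: F OR F → false.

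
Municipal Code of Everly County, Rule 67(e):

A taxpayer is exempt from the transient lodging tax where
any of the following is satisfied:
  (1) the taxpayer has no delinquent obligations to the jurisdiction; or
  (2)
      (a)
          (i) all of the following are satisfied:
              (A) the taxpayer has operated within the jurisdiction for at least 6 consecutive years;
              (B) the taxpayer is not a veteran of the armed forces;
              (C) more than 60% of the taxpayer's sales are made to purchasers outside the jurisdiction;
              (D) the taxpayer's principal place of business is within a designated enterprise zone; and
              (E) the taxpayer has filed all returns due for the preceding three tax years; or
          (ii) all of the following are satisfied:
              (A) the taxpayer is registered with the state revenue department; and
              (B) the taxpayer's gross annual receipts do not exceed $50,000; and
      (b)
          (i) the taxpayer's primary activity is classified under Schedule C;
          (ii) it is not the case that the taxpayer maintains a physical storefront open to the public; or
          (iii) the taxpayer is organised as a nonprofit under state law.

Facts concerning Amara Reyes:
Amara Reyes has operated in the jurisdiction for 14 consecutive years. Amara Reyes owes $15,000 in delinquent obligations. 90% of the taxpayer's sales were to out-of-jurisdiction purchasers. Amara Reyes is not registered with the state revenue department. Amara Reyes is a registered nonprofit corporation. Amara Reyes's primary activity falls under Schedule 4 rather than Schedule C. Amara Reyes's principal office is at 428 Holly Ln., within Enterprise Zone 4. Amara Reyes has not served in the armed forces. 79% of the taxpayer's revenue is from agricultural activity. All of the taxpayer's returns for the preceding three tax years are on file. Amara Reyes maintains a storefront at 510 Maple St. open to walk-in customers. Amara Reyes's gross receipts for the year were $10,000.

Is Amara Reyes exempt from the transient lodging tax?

Yes — exempt.

(1) no delinquency — not satisfied.
(A) ≥ 6 yrs in jurisdiction — holds.
(B) not (veteran) — satisfied.
(C) >60% out-of-jur. sales — satisfied.
(D) in enterprise zone — met.
(E) returns current — satisfied.
So (i) is satisfied (T AND T AND T AND T AND T).
(A) state-registered — fails.
(B) receipts ≤ $50,000 — satisfied.
So (ii) is not satisfied (F AND T).
(a): T OR F → true.
(i) Schedule C activity — fails.
(ii) not (has storefront) — fails.
(iii) nonprofit — holds.
(b): F OR F OR T → true.
(2) = T AND T = true.
So Overall is satisfied (F OR T).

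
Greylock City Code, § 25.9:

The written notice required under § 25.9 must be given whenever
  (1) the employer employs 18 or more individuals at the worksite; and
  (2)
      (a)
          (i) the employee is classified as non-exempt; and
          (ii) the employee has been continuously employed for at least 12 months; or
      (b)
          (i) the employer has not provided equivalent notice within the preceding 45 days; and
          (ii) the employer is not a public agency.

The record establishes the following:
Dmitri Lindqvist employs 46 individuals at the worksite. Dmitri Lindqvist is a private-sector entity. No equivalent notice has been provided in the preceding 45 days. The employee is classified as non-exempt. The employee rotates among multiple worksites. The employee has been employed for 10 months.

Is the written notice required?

(1) ≥ 18 at site — satisfied.
(i) non-exempt — holds.
(ii) tenure ≥ 12 mo. — fails.
So (a) is not satisfied (T AND F).
(i) no recent notice — met.
(ii) not (public agency) — holds.
So (b) is satisfied (T AND T).
So (2) is satisfied (F OR T).
Overall: T AND T → true.

Yes — required.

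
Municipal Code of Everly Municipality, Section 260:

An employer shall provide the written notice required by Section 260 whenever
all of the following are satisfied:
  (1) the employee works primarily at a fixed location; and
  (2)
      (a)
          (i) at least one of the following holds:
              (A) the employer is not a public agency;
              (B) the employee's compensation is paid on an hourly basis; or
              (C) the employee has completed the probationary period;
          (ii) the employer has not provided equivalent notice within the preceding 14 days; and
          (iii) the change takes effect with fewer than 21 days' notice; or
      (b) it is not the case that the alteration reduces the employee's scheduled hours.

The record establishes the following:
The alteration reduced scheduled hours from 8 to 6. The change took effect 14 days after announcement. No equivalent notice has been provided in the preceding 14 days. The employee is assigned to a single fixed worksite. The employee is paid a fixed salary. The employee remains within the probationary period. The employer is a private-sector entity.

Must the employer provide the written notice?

Yes — required.

(1) fixed location — met.
(A) not (public agency) — met.
(B) hourly-paid — not met.
(C) past probation — not met.
(i) = T OR F OR F = true.
(ii) no recent notice — met.
(iii) < 21 days' notice — satisfied.
So (a) is satisfied (T AND T AND T).
(b) not (hours reduced) — not satisfied.
(2) = T OR F = true.
Overall: T AND T → true.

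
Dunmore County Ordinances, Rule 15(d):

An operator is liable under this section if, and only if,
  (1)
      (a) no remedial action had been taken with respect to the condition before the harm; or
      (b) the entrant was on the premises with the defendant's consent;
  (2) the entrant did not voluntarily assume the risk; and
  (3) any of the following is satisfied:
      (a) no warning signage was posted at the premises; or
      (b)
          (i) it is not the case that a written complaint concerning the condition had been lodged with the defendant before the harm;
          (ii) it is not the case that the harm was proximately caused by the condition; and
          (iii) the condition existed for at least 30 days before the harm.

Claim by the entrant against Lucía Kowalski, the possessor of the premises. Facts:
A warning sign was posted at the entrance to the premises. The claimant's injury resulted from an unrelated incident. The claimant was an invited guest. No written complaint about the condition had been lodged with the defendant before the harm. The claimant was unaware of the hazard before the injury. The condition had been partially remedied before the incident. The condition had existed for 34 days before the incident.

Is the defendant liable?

(a) no remedial action — fails.
(b) consent to enter — satisfied.
(1): F OR T → true.
(2) no assumed risk — holds.
(a) no signage posted — not satisfied.
(i) not (complaint lodged) — satisfied.
(ii) not (proximate cause) — holds.
(iii) condition ≥30 days old — holds.
(b) = T AND T AND T = true.
So (3) is satisfied (F OR T).
So Overall is satisfied (T AND T AND T).

Yes — liable.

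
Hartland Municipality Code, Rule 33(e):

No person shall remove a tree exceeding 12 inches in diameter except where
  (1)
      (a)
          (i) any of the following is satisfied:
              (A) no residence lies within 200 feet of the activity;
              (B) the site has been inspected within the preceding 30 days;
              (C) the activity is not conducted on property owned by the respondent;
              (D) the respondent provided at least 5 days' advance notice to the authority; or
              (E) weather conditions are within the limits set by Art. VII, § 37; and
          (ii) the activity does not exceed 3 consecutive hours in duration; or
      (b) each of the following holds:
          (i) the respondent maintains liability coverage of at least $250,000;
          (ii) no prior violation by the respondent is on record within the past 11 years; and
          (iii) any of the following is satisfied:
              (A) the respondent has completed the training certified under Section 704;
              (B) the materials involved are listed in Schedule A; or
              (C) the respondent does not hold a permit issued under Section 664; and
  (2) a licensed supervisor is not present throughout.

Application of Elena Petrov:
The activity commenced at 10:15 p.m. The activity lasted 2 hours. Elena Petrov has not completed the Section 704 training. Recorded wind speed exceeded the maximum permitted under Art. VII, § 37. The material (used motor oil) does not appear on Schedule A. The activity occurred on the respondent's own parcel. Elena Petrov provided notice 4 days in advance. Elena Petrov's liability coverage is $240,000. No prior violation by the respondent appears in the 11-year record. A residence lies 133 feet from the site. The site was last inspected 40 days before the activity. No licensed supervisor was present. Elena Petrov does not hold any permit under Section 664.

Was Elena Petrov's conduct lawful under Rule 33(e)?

No — unlawful.

(A) no residence in 200 ft — not satisfied.
(B) site inspected — not satisfied.
(C) not (own property) — fails.
(D) ≥5 days' notice — not satisfied.
(E) weather ok — not satisfied.
(i): F OR F OR F OR F OR F → false.
(ii) ≤ 3 hrs duration — satisfied.
(a) = F AND T = false.
(i) coverage ≥ $250,000 — not met.
(ii) no prior violation — satisfied.
(A) training certified — not satisfied.
(B) Schedule A material — fails.
(C) not (holds permit) — satisfied.
So (iii) is satisfied (F OR F OR T).
(b): F AND T AND T → false.
So (1) is not satisfied (F OR F).
(2) not (supervisor present) — met.
Overall = F AND T = false.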